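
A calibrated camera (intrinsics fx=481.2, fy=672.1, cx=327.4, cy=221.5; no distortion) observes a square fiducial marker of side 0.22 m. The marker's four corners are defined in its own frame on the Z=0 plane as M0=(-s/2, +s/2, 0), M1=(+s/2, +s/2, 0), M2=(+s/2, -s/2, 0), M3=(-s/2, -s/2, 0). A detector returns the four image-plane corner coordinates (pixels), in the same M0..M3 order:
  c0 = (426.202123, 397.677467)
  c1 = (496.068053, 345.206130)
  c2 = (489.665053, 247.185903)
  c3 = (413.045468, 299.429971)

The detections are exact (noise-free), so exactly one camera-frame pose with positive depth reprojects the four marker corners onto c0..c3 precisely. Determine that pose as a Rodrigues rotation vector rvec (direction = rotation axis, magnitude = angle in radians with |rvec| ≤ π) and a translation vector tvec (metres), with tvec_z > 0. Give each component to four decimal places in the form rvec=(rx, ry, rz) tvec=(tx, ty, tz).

rvec=(0.4362, -0.3527, -0.3293) tvec=(0.3200, 0.1805, 1.1851)

Intrinsics K: fx=481.2, fy=672.1, cx=327.4, cy=221.5
Marker side s = 0.22 m; corners in marker frame (Z=0):
  M0 = (-0.1100, +0.1100, 0)
  M1 = (+0.1100, +0.1100, 0)
  M2 = (+0.1100, -0.1100, 0)
  M3 = (-0.1100, -0.1100, 0)
Detected image corners:
  c0 = (426.202123, 397.677467) px
  c1 = (496.068053, 345.206130) px
  c2 = (489.665053, 247.185903) px
  c3 = (413.045468, 299.429971) px
Planar DLT: solve 8×8 A·h = b for H (H[2,2]=1):
  H  [+431.98776 +221.99613 +457.33543]
  H  [-167.54810 +571.75969 +323.85012]
  H  [+0.21858 +0.38995 +1.00000]
B = K⁻¹H; ‖b₁‖=0.843830, ‖b₂‖=0.843830; λ = 2/(‖b₁‖+‖b₂‖) = 1.185073, sign → tz>0 ⇒ λ=+1.185073
r₁ = λ·B[:,0] = (+0.88764,-0.38079,+0.25903); r₂ = λ·B[:,1] = (+0.23230,+0.85585,+0.46212)
r₃ = r₁×r₂ = (-0.39766,-0.35002,+0.84815); SVD([r₁ r₂ r₃]) → R = UVᵀ:
  R  [+0.88764 +0.23230 -0.39766]
  R  [-0.38079 +0.85585 -0.35002]
  R  [+0.25903 +0.46212 +0.84815]
t = (+0.32000, +0.18047, +1.18507) m
tr R = 2.591636; θ = arccos((tr R − 1)/2) = 0.650439 rad = 37.267°
axis k = ((R−Rᵀ)₃₂, (R−Rᵀ)₁₃, (R−Rᵀ)₂₁) / (2 sinθ) = (+0.670591, -0.542240, -0.506245)
rvec = θ·k = (+0.436178, -0.352694, -0.329281)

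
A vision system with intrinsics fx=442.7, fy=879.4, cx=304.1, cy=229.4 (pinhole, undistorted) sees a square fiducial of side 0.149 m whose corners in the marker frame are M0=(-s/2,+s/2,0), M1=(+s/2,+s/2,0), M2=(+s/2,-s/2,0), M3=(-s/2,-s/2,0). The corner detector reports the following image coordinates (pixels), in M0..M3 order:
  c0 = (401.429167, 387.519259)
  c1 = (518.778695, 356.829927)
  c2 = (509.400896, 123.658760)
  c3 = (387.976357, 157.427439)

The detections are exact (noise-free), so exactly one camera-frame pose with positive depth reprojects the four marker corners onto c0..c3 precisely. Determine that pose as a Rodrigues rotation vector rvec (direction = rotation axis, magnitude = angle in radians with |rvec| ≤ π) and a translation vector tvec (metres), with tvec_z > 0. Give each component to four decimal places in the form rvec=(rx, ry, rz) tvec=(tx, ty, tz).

rvec=(0.1321, 0.0223, -0.1392) tvec=(0.1876, 0.0183, 0.5531)

Intrinsics K: fx=442.7, fy=879.4, cx=304.1, cy=229.4
Marker side s = 0.149 m; corners in marker frame (Z=0):
  M0 = (-0.0745, +0.0745, 0)
  M1 = (+0.0745, +0.0745, 0)
  M2 = (+0.0745, -0.0745, 0)
  M3 = (-0.0745, -0.0745, 0)
Detected image corners:
  c0 = (401.429167, 387.519259) px
  c1 = (518.778695, 356.829927) px
  c2 = (509.400896, 123.658760) px
  c3 = (387.976357, 157.427439) px
Planar DLT: solve 8×8 A·h = b for H (H[2,2]=1):
  H  [+775.29946 +183.22205 +454.24430]
  H  [-230.63036 +1614.64393 +258.45004]
  H  [-0.05660 +0.23449 +1.00000]
B = K⁻¹H; ‖b₁‖=1.808088, ‖b₂‖=1.808088; λ = 2/(‖b₁‖+‖b₂‖) = 0.553070, sign → tz>0 ⇒ λ=+0.553070
r₁ = λ·B[:,0] = (+0.99009,-0.13688,-0.03130); r₂ = λ·B[:,1] = (+0.13981,+0.98165,+0.12969)
r₃ = r₁×r₂ = (+0.01297,-0.13278,+0.99106); SVD([r₁ r₂ r₃]) → R = UVᵀ:
  R  [+0.99009 +0.13981 +0.01297]
  R  [-0.13688 +0.98165 -0.13278]
  R  [-0.03130 +0.12969 +0.99106]
t = (+0.18758, +0.01827, +0.55307) m
tr R = 2.962801; θ = arccos((tr R − 1)/2) = 0.193171 rad = 11.068°
axis k = ((R−Rᵀ)₃₂, (R−Rᵀ)₁₃, (R−Rᵀ)₂₁) / (2 sinθ) = (+0.683619, +0.115320, -0.720671)
rvec = θ·k = (+0.132055, +0.022276, -0.139213)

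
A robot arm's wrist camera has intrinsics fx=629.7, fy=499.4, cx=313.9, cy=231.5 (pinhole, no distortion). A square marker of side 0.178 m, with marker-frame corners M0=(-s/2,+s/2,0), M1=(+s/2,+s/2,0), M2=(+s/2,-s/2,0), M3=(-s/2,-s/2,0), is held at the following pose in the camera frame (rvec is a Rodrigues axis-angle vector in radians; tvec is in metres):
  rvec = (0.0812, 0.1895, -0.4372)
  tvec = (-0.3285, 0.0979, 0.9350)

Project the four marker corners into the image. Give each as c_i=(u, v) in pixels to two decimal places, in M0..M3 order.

c0=(70.54, 343.81) c1=(169.35, 308.28) c2=(115.81, 221.00) c3=(18.31, 260.05)

Intrinsics K: fx=629.7, fy=499.4, cx=313.9, cy=231.5
Marker side s = 0.178 m; corners in marker frame (Z=0):
  M0 = (-0.0890, +0.0890, 0)
  M1 = (+0.0890, +0.0890, 0)
  M2 = (+0.0890, -0.0890, 0)
  M3 = (-0.0890, -0.0890, 0)
rvec = (0.0812, 0.1895, -0.4372), |rvec| = θ = 0.48337 rad = 27.695°
Rodrigues: sinθ=0.46477, 1−cosθ=0.11457; R = I + sinθ·[k]× + (1−cosθ)·[k]×²:
    [+0.88867 +0.42792 +0.16480]
    [-0.41283 +0.90304 -0.11870]
    [-0.19961 +0.03745 +0.97916]
t = (-0.3285, 0.0979, 0.9350) m
M0: Pc = R·M0+t = (-0.36951, +0.21501, +0.95610); u = 629.7·(-0.36951)/0.95610 + 313.9 = 70.5378, v = 499.4·(+0.21501)/0.95610 + 231.5 = 343.8076
M1: Pc = R·M1+t = (-0.21132, +0.14153, +0.92057); u = 629.7·(-0.21132)/0.92057 + 313.9 = 169.3471, v = 499.4·(+0.14153)/0.92057 + 231.5 = 308.2783
M2: Pc = R·M2+t = (-0.28749, -0.01921, +0.91390); u = 629.7·(-0.28749)/0.91390 + 313.9 = 115.8101, v = 499.4·(-0.01921)/0.91390 + 231.5 = 221.0014
M3: Pc = R·M3+t = (-0.44568, +0.05427, +0.94943); u = 629.7·(-0.44568)/0.94943 + 313.9 = 18.3106, v = 499.4·(+0.05427)/0.94943 + 231.5 = 260.0464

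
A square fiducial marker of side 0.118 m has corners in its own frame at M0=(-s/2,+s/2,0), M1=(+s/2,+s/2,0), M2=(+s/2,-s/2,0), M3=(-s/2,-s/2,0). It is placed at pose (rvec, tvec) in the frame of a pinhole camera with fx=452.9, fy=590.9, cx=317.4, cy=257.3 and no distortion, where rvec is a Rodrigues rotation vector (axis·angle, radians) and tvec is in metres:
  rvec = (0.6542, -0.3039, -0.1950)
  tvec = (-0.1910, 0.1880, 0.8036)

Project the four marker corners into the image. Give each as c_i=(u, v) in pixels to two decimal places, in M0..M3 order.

Intrinsics K: fx=452.9, fy=590.9, cx=317.4, cy=257.3
Marker side s = 0.118 m; corners in marker frame (Z=0):
  M0 = (-0.0590, +0.0590, 0)
  M1 = (+0.0590, +0.0590, 0)
  M2 = (+0.0590, -0.0590, 0)
  M3 = (-0.0590, -0.0590, 0)
rvec = (0.6542, -0.3039, -0.1950), |rvec| = θ = 0.74723 rad = 42.813°
Rodrigues: sinθ=0.67961, 1−cosθ=0.26643; R = I + sinθ·[k]× + (1−cosθ)·[k]×²:
    [+0.93779 +0.08249 -0.33727]
    [-0.27222 +0.77764 -0.56672]
    [+0.21553 +0.62327 +0.75172]
t = (-0.1910, 0.1880, 0.8036) m
M0: Pc = R·M0+t = (-0.24146, +0.24994, +0.82766); u = 452.9·(-0.24146)/0.82766 + 317.4 = 185.2699, v = 590.9·(+0.24994)/0.82766 + 257.3 = 435.7441
M1: Pc = R·M1+t = (-0.13080, +0.21782, +0.85309); u = 452.9·(-0.13080)/0.85309 + 317.4 = 247.9571, v = 590.9·(+0.21782)/0.85309 + 257.3 = 408.1749
M2: Pc = R·M2+t = (-0.14054, +0.12606, +0.77954); u = 452.9·(-0.14054)/0.77954 + 317.4 = 235.7504, v = 590.9·(+0.12606)/0.77954 + 257.3 = 352.8532
M3: Pc = R·M3+t = (-0.25120, +0.15818, +0.75411); u = 452.9·(-0.25120)/0.75411 + 317.4 = 166.5378, v = 590.9·(+0.15818)/0.75411 + 257.3 = 381.2455

c0=(185.27, 435.74) c1=(247.96, 408.17) c2=(235.75, 352.85) c3=(166.54, 381.25)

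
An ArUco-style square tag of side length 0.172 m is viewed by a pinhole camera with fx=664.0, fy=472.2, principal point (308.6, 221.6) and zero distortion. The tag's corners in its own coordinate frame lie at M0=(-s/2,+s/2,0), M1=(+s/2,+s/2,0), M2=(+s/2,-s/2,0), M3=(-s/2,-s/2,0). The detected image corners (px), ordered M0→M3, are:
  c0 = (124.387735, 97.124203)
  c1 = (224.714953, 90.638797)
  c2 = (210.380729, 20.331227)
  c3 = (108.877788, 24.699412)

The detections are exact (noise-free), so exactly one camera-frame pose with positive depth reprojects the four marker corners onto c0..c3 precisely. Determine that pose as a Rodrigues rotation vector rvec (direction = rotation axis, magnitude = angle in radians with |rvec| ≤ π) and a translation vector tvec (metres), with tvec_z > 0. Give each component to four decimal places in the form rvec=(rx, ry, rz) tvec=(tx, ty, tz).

rvec=(0.0334, -0.2057, -0.1442) tvec=(-0.2426, -0.3959, 1.1447)

Intrinsics K: fx=664.0, fy=472.2, cx=308.6, cy=221.6
Marker side s = 0.172 m; corners in marker frame (Z=0):
  M0 = (-0.0860, +0.0860, 0)
  M1 = (+0.0860, +0.0860, 0)
  M2 = (+0.0860, -0.0860, 0)
  M3 = (-0.0860, -0.0860, 0)
Detected image corners:
  c0 = (124.387735, 97.124203) px
  c1 = (224.714953, 90.638797) px
  c2 = (210.380729, 20.331227) px
  c3 = (108.877788, 24.699412) px
Planar DLT: solve 8×8 A·h = b for H (H[2,2]=1):
  H  [+616.05409 +93.68270 +167.87934]
  H  [-21.35021 +417.25716 +58.28558]
  H  [+0.17566 +0.04176 +1.00000]
B = K⁻¹H; ‖b₁‖=0.873571, ‖b₂‖=0.873571; λ = 2/(‖b₁‖+‖b₂‖) = 1.144727, sign → tz>0 ⇒ λ=+1.144727
r₁ = λ·B[:,0] = (+0.96861,-0.14612,+0.20108); r₂ = λ·B[:,1] = (+0.13929,+0.98910,+0.04781)
r₃ = r₁×r₂ = (-0.20587,-0.01830,+0.97841); SVD([r₁ r₂ r₃]) → R = UVᵀ:
  R  [+0.96861 +0.13929 -0.20587]
  R  [-0.14612 +0.98910 -0.01830]
  R  [+0.20108 +0.04781 +0.97841]
t = (-0.24260, -0.39591, +1.14473) m
tr R = 2.936119; θ = arccos((tr R − 1)/2) = 0.253424 rad = 14.520°
axis k = ((R−Rᵀ)₃₂, (R−Rᵀ)₁₃, (R−Rᵀ)₂₁) / (2 sinθ) = (+0.131827, -0.811571, -0.569187)
rvec = θ·k = (+0.033408, -0.205672, -0.144246)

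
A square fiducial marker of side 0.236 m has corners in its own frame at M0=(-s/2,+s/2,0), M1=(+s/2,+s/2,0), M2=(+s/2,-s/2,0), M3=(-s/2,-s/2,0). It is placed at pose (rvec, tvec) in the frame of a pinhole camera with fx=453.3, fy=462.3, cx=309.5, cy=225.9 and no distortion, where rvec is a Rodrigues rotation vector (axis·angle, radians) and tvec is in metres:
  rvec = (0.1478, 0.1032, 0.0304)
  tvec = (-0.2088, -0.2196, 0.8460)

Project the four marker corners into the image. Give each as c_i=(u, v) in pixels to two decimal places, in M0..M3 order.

Intrinsics K: fx=453.3, fy=462.3, cx=309.5, cy=225.9
Marker side s = 0.236 m; corners in marker frame (Z=0):
  M0 = (-0.1180, +0.1180, 0)
  M1 = (+0.1180, +0.1180, 0)
  M2 = (+0.1180, -0.1180, 0)
  M3 = (-0.1180, -0.1180, 0)
rvec = (0.1478, 0.1032, 0.0304), |rvec| = θ = 0.18281 rad = 10.474°
Rodrigues: sinθ=0.18179, 1−cosθ=0.01666; R = I + sinθ·[k]× + (1−cosθ)·[k]×²:
    [+0.99423 -0.02263 +0.10487]
    [+0.03784 +0.98865 -0.14541]
    [-0.10039 +0.14854 +0.98380]
t = (-0.2088, -0.2196, 0.8460) m
M0: Pc = R·M0+t = (-0.32879, -0.10740, +0.87537); u = 453.3·(-0.32879)/0.87537 + 309.5 = 139.2413, v = 462.3·(-0.10740)/0.87537 + 225.9 = 169.1779
M1: Pc = R·M1+t = (-0.09415, -0.09847, +0.85168); u = 453.3·(-0.09415)/0.85168 + 309.5 = 259.3891, v = 462.3·(-0.09847)/0.85168 + 225.9 = 172.4470
M2: Pc = R·M2+t = (-0.08881, -0.33180, +0.81663); u = 453.3·(-0.08881)/0.81663 + 309.5 = 260.2019, v = 462.3·(-0.33180)/0.81663 + 225.9 = 38.0673
M3: Pc = R·M3+t = (-0.32345, -0.34073, +0.84032); u = 453.3·(-0.32345)/0.84032 + 309.5 = 135.0189, v = 462.3·(-0.34073)/0.84032 + 225.9 = 38.4504

c0=(139.24, 169.18) c1=(259.39, 172.45) c2=(260.20, 38.07) c3=(135.02, 38.45)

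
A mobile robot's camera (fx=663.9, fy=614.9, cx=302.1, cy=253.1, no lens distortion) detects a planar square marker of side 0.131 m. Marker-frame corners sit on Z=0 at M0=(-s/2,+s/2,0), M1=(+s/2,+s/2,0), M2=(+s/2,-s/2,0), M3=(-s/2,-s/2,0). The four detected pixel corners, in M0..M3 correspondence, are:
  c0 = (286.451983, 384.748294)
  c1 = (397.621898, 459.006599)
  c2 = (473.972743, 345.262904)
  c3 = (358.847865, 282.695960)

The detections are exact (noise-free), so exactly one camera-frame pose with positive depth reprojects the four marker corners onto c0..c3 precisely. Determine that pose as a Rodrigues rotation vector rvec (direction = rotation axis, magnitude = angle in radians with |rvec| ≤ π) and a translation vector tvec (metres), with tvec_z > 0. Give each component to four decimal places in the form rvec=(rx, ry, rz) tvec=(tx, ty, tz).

Intrinsics K: fx=663.9, fy=614.9, cx=302.1, cy=253.1
Marker side s = 0.131 m; corners in marker frame (Z=0):
  M0 = (-0.0655, +0.0655, 0)
  M1 = (+0.0655, +0.0655, 0)
  M2 = (+0.0655, -0.0655, 0)
  M3 = (-0.0655, -0.0655, 0)
Detected image corners:
  c0 = (286.451983, 384.748294) px
  c1 = (397.621898, 459.006599) px
  c2 = (473.972743, 345.262904) px
  c3 = (358.847865, 282.695960) px
Planar DLT: solve 8×8 A·h = b for H (H[2,2]=1):
  H  [+597.23024 -641.14876 +377.09372]
  H  [+262.92220 +749.69237 +365.66228]
  H  [-0.70324 -0.19542 +1.00000]
B = K⁻¹H; ‖b₁‖=1.579894, ‖b₂‖=1.579894; λ = 2/(‖b₁‖+‖b₂‖) = 0.632954, sign → tz>0 ⇒ λ=+0.632954
r₁ = λ·B[:,0] = (+0.77194,+0.45386,-0.44512); r₂ = λ·B[:,1] = (-0.55498,+0.82262,-0.12369)
r₃ = r₁×r₂ = (+0.31002,+0.34251,+0.88689); SVD([r₁ r₂ r₃]) → R = UVᵀ:
  R  [+0.77194 -0.55498 +0.31002]
  R  [+0.45386 +0.82262 +0.34251]
  R  [-0.44512 -0.12369 +0.88689]
t = (+0.07150, +0.11587, +0.63295) m
tr R = 2.481443; θ = arccos((tr R − 1)/2) = 0.736653 rad = 42.207°
axis k = ((R−Rᵀ)₃₂, (R−Rᵀ)₁₃, (R−Rᵀ)₂₁) / (2 sinθ) = (-0.346976, +0.562015, +0.750831)
rvec = θ·k = (-0.255601, +0.414010, +0.553102)

rvec=(-0.2556, 0.4140, 0.5531) tvec=(0.0715, 0.1159, 0.6330)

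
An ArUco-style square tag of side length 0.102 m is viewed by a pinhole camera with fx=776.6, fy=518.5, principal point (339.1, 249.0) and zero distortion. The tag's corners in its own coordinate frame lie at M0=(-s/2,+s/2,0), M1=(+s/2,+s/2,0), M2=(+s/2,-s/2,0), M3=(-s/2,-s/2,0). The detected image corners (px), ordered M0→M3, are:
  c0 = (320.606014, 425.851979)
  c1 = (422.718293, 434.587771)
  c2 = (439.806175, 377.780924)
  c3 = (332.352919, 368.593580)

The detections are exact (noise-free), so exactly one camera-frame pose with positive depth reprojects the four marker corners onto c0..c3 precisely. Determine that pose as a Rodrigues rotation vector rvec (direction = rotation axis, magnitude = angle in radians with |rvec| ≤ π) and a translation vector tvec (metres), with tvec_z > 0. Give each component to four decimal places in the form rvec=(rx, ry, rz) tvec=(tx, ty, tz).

Intrinsics K: fx=776.6, fy=518.5, cx=339.1, cy=249.0
Marker side s = 0.102 m; corners in marker frame (Z=0):
  M0 = (-0.0510, +0.0510, 0)
  M1 = (+0.0510, +0.0510, 0)
  M2 = (+0.0510, -0.0510, 0)
  M3 = (-0.0510, -0.0510, 0)
Detected image corners:
  c0 = (320.606014, 425.851979) px
  c1 = (422.718293, 434.587771) px
  c2 = (439.806175, 377.780924) px
  c3 = (332.352919, 368.593580) px
Planar DLT: solve 8×8 A·h = b for H (H[2,2]=1):
  H  [+1026.28114 +47.93931 +378.68482]
  H  [+87.44819 +759.83589 +402.42995]
  H  [-0.00088 +0.49960 +1.00000]
B = K⁻¹H; ‖b₁‖=1.332660, ‖b₂‖=1.332660; λ = 2/(‖b₁‖+‖b₂‖) = 0.750379, sign → tz>0 ⇒ λ=+0.750379
r₁ = λ·B[:,0] = (+0.99192,+0.12687,-0.00066); r₂ = λ·B[:,1] = (-0.11737,+0.91961,+0.37489)
r₃ = r₁×r₂ = (+0.04817,-0.37178,+0.92707); SVD([r₁ r₂ r₃]) → R = UVᵀ:
  R  [+0.99192 -0.11737 +0.04817]
  R  [+0.12687 +0.91961 -0.37178]
  R  [-0.00066 +0.37489 +0.92707]
t = (+0.03825, +0.22205, +0.75038) m
tr R = 2.838595; θ = arccos((tr R − 1)/2) = 0.404504 rad = 23.176°
axis k = ((R−Rᵀ)₃₂, (R−Rᵀ)₁₃, (R−Rᵀ)₂₁) / (2 sinθ) = (+0.948611, +0.062040, +0.310304)
rvec = θ·k = (+0.383717, +0.025095, +0.125519)

rvec=(0.3837, 0.0251, 0.1255) tvec=(0.0382, 0.2220, 0.7504)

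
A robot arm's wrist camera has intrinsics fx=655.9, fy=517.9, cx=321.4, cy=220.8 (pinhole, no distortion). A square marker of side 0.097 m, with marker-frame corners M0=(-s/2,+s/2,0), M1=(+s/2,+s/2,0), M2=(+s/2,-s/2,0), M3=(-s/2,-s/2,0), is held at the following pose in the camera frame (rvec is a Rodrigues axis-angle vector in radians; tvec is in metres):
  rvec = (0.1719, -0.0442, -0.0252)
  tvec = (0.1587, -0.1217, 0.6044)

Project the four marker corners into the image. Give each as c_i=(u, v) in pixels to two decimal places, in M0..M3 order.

Intrinsics K: fx=655.9, fy=517.9, cx=321.4, cy=220.8
Marker side s = 0.097 m; corners in marker frame (Z=0):
  M0 = (-0.0485, +0.0485, 0)
  M1 = (+0.0485, +0.0485, 0)
  M2 = (+0.0485, -0.0485, 0)
  M3 = (-0.0485, -0.0485, 0)
rvec = (0.1719, -0.0442, -0.0252), |rvec| = θ = 0.17927 rad = 10.272°
Rodrigues: sinθ=0.17831, 1−cosθ=0.01603; R = I + sinθ·[k]× + (1−cosθ)·[k]×²:
    [+0.99871 +0.02128 -0.04612]
    [-0.02885 +0.98495 -0.17043]
    [+0.04180 +0.17154 +0.98429]
t = (0.1587, -0.1217, 0.6044) m
M0: Pc = R·M0+t = (+0.11129, -0.07253, +0.61069); u = 655.9·(+0.11129)/0.61069 + 321.4 = 440.9334, v = 517.9·(-0.07253)/0.61069 + 220.8 = 159.2901
M1: Pc = R·M1+t = (+0.20817, -0.07533, +0.61475); u = 655.9·(+0.20817)/0.61475 + 321.4 = 543.5048, v = 517.9·(-0.07533)/0.61475 + 220.8 = 157.3379
M2: Pc = R·M2+t = (+0.20611, -0.17087, +0.59811); u = 655.9·(+0.20611)/0.59811 + 321.4 = 547.4204, v = 517.9·(-0.17087)/0.59811 + 220.8 = 72.8447
M3: Pc = R·M3+t = (+0.10923, -0.16807, +0.59405); u = 655.9·(+0.10923)/0.59405 + 321.4 = 442.0027, v = 517.9·(-0.16807)/0.59405 + 220.8 = 74.2748

c0=(440.93, 159.29) c1=(543.50, 157.34) c2=(547.42, 72.84) c3=(442.00, 74.27)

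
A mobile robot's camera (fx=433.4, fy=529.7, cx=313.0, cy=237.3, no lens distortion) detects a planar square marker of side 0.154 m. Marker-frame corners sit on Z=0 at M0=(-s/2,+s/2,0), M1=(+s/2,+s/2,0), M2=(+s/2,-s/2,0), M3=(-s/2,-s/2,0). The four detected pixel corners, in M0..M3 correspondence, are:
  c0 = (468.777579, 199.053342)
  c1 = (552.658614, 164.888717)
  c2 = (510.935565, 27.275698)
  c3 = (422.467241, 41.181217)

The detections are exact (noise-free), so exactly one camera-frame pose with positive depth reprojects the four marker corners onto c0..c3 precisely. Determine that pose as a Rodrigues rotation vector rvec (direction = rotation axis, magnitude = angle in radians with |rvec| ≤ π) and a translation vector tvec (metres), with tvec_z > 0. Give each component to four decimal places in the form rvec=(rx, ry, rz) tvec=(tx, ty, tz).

Intrinsics K: fx=433.4, fy=529.7, cx=313.0, cy=237.3
Marker side s = 0.154 m; corners in marker frame (Z=0):
  M0 = (-0.0770, +0.0770, 0)
  M1 = (+0.0770, +0.0770, 0)
  M2 = (+0.0770, -0.0770, 0)
  M3 = (-0.0770, -0.0770, 0)
Detected image corners:
  c0 = (468.777579, 199.053342) px
  c1 = (552.658614, 164.888717) px
  c2 = (510.935565, 27.275698) px
  c3 = (422.467241, 41.181217) px
Planar DLT: solve 8×8 A·h = b for H (H[2,2]=1):
  H  [+986.83547 +235.57173 +491.43875]
  H  [-61.07973 +944.04711 +106.71776]
  H  [+0.87402 -0.10077 +1.00000]
B = K⁻¹H; ‖b₁‖=1.931141, ‖b₂‖=1.931141; λ = 2/(‖b₁‖+‖b₂‖) = 0.517829, sign → tz>0 ⇒ λ=+0.517829
r₁ = λ·B[:,0] = (+0.85221,-0.26247,+0.45259); r₂ = λ·B[:,1] = (+0.31915,+0.94627,-0.05218)
r₃ = r₁×r₂ = (-0.41458,+0.18892,+0.89019); SVD([r₁ r₂ r₃]) → R = UVᵀ:
  R  [+0.85221 +0.31915 -0.41458]
  R  [-0.26247 +0.94627 +0.18892]
  R  [+0.45259 -0.05218 +0.89019]
t = (+0.21320, -0.12766, +0.51783) m
tr R = 2.688669; θ = arccos((tr R − 1)/2) = 0.565474 rad = 32.399°
axis k = ((R−Rᵀ)₃₂, (R−Rᵀ)₁₃, (R−Rᵀ)₂₁) / (2 sinθ) = (-0.224983, -0.809208, -0.542739)
rvec = θ·k = (-0.127222, -0.457586, -0.306905)

rvec=(-0.1272, -0.4576, -0.3069) tvec=(0.2132, -0.1277, 0.5178)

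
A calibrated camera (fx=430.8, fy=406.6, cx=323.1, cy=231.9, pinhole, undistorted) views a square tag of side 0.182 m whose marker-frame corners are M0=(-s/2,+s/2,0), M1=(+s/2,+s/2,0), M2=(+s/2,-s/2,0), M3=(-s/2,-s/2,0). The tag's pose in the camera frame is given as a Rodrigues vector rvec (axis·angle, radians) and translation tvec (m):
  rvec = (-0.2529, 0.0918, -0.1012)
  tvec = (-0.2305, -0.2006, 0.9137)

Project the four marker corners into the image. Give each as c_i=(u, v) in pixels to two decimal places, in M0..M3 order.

c0=(173.07, 185.33) c1=(258.58, 175.25) c2=(254.35, 101.41) c3=(173.08, 112.10)

Intrinsics K: fx=430.8, fy=406.6, cx=323.1, cy=231.9
Marker side s = 0.182 m; corners in marker frame (Z=0):
  M0 = (-0.0910, +0.0910, 0)
  M1 = (+0.0910, +0.0910, 0)
  M2 = (+0.0910, -0.0910, 0)
  M3 = (-0.0910, -0.0910, 0)
rvec = (-0.2529, 0.0918, -0.1012), |rvec| = θ = 0.28745 rad = 16.470°
Rodrigues: sinθ=0.28351, 1−cosθ=0.04103; R = I + sinθ·[k]× + (1−cosθ)·[k]×²:
    [+0.99073 +0.08828 +0.10325]
    [-0.11134 +0.96315 +0.24482]
    [-0.07783 -0.25404 +0.96406]
t = (-0.2305, -0.2006, 0.9137) m
M0: Pc = R·M0+t = (-0.31262, -0.10282, +0.89766); u = 430.8·(-0.31262)/0.89766 + 323.1 = 173.0687, v = 406.6·(-0.10282)/0.89766 + 231.9 = 185.3269
M1: Pc = R·M1+t = (-0.13231, -0.12308, +0.88350); u = 430.8·(-0.13231)/0.88350 + 323.1 = 258.5849, v = 406.6·(-0.12308)/0.88350 + 231.9 = 175.2544
M2: Pc = R·M2+t = (-0.14838, -0.29838, +0.92974); u = 430.8·(-0.14838)/0.92974 + 323.1 = 254.3482, v = 406.6·(-0.29838)/0.92974 + 231.9 = 101.4103
M3: Pc = R·M3+t = (-0.32869, -0.27812, +0.94390); u = 430.8·(-0.32869)/0.94390 + 323.1 = 173.0845, v = 406.6·(-0.27812)/0.94390 + 231.9 = 112.0976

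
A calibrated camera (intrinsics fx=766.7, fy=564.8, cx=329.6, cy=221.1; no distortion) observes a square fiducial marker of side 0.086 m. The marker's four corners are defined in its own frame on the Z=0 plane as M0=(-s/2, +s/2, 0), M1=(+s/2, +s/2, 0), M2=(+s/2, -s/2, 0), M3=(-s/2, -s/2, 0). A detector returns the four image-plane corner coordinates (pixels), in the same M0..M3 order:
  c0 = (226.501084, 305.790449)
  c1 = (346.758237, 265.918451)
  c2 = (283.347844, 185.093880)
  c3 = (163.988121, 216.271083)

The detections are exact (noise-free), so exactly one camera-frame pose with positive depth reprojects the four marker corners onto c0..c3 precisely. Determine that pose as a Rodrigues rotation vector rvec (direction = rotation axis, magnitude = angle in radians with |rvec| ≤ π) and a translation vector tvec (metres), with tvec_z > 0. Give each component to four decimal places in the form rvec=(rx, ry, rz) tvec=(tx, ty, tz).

Intrinsics K: fx=766.7, fy=564.8, cx=329.6, cy=221.1
Marker side s = 0.086 m; corners in marker frame (Z=0):
  M0 = (-0.0430, +0.0430, 0)
  M1 = (+0.0430, +0.0430, 0)
  M2 = (+0.0430, -0.0430, 0)
  M3 = (-0.0430, -0.0430, 0)
Detected image corners:
  c0 = (226.501084, 305.790449) px
  c1 = (346.758237, 265.918451) px
  c2 = (283.347844, 185.093880) px
  c3 = (163.988121, 216.271083) px
Planar DLT: solve 8×8 A·h = b for H (H[2,2]=1):
  H  [+1633.80766 +583.54690 +256.79069]
  H  [-182.20519 +846.47018 +241.47982]
  H  [+0.94383 -0.58310 +1.00000]
B = K⁻¹H; ‖b₁‖=2.084742, ‖b₂‖=2.084742; λ = 2/(‖b₁‖+‖b₂‖) = 0.479676, sign → tz>0 ⇒ λ=+0.479676
r₁ = λ·B[:,0] = (+0.82754,-0.33197,+0.45273); r₂ = λ·B[:,1] = (+0.48533,+0.82839,-0.27970)
r₃ = r₁×r₂ = (-0.28218,+0.45119,+0.84664); SVD([r₁ r₂ r₃]) → R = UVᵀ:
  R  [+0.82754 +0.48533 -0.28218]
  R  [-0.33197 +0.82839 +0.45119]
  R  [+0.45273 -0.27970 +0.84664]
t = (-0.04555, +0.01731, +0.47968) m
tr R = 2.502571; θ = arccos((tr R − 1)/2) = 0.720789 rad = 41.298°
axis k = ((R−Rᵀ)₃₂, (R−Rᵀ)₁₃, (R−Rᵀ)₂₁) / (2 sinθ) = (-0.553721, -0.556774, -0.619190)
rvec = θ·k = (-0.399116, -0.401317, -0.446305)

rvec=(-0.3991, -0.4013, -0.4463) tvec=(-0.0456, 0.0173, 0.4797)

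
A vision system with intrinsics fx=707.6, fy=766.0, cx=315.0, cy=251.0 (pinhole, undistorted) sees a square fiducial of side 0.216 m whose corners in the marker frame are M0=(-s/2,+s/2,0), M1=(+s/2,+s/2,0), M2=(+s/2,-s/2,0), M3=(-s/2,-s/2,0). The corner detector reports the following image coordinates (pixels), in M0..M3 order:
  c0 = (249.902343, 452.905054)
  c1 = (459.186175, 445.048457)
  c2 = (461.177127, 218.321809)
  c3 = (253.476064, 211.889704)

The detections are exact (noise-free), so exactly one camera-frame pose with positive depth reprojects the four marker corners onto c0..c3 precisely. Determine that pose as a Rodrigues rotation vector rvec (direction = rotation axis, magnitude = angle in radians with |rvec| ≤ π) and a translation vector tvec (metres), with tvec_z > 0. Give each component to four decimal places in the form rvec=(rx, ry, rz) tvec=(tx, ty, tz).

Intrinsics K: fx=707.6, fy=766.0, cx=315.0, cy=251.0
Marker side s = 0.216 m; corners in marker frame (Z=0):
  M0 = (-0.1080, +0.1080, 0)
  M1 = (+0.1080, +0.1080, 0)
  M2 = (+0.1080, -0.1080, 0)
  M3 = (-0.1080, -0.1080, 0)
Detected image corners:
  c0 = (249.902343, 452.905054) px
  c1 = (459.186175, 445.048457) px
  c2 = (461.177127, 218.321809) px
  c3 = (253.476064, 211.889704) px
Planar DLT: solve 8×8 A·h = b for H (H[2,2]=1):
  H  [+1065.87423 -23.93584 +359.12361]
  H  [+90.70218 +1071.30912 +331.63418]
  H  [+0.28276 -0.03137 +1.00000]
B = K⁻¹H; ‖b₁‖=1.409345, ‖b₂‖=1.409345; λ = 2/(‖b₁‖+‖b₂‖) = 0.709549, sign → tz>0 ⇒ λ=+0.709549
r₁ = λ·B[:,0] = (+0.97950,+0.01828,+0.20063); r₂ = λ·B[:,1] = (-0.01409,+0.99965,-0.02226)
r₃ = r₁×r₂ = (-0.20097,+0.01898,+0.97941); SVD([r₁ r₂ r₃]) → R = UVᵀ:
  R  [+0.97950 -0.01409 -0.20097]
  R  [+0.01828 +0.99965 +0.01898]
  R  [+0.20063 -0.02226 +0.97941]
t = (+0.04425, +0.07469, +0.70955) m
tr R = 2.958563; θ = arccos((tr R − 1)/2) = 0.203914 rad = 11.683°
axis k = ((R−Rᵀ)₃₂, (R−Rᵀ)₁₃, (R−Rᵀ)₂₁) / (2 sinθ) = (-0.101817, -0.991588, +0.079920)
rvec = θ·k = (-0.020762, -0.202198, +0.016297)

rvec=(-0.0208, -0.2022, 0.0163) tvec=(0.0442, 0.0747, 0.7095)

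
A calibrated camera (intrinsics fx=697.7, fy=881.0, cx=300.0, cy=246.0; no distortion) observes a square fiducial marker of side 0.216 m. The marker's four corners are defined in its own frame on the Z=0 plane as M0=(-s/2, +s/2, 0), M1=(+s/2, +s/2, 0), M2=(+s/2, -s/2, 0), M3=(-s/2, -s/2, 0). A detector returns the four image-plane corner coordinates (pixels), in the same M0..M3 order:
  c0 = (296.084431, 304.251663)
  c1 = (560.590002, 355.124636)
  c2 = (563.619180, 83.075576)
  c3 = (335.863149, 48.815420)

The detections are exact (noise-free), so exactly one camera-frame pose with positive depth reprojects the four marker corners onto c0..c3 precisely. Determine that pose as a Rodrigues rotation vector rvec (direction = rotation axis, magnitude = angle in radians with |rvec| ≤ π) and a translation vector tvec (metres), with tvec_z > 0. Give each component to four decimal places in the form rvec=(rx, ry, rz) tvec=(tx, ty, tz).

rvec=(-0.4626, 0.0753, 0.1663) tvec=(0.1220, -0.0412, 0.6192)

Intrinsics K: fx=697.7, fy=881.0, cx=300.0, cy=246.0
Marker side s = 0.216 m; corners in marker frame (Z=0):
  M0 = (-0.1080, +0.1080, 0)
  M1 = (+0.1080, +0.1080, 0)
  M2 = (+0.1080, -0.1080, 0)
  M3 = (-0.1080, -0.1080, 0)
Detected image corners:
  c0 = (296.084431, 304.251663) px
  c1 = (560.590002, 355.124636) px
  c2 = (563.619180, 83.075576) px
  c3 = (335.863149, 48.815420) px
Planar DLT: solve 8×8 A·h = b for H (H[2,2]=1):
  H  [+1055.04631 -410.98658 +437.49603]
  H  [+159.00818 +1080.49894 +187.34399]
  H  [-0.17756 -0.70669 +1.00000]
B = K⁻¹H; ‖b₁‖=1.614890, ‖b₂‖=1.614890; λ = 2/(‖b₁‖+‖b₂‖) = 0.619237, sign → tz>0 ⇒ λ=+0.619237
r₁ = λ·B[:,0] = (+0.98367,+0.14247,-0.10995); r₂ = λ·B[:,1] = (-0.17660,+0.88165,-0.43761)
r₃ = r₁×r₂ = (+0.03460,+0.44988,+0.89242); SVD([r₁ r₂ r₃]) → R = UVᵀ:
  R  [+0.98367 -0.17660 +0.03460]
  R  [+0.14247 +0.88165 +0.44988]
  R  [-0.10995 -0.43761 +0.89242]
t = (+0.12203, -0.04123, +0.61924) m
tr R = 2.757746; θ = arccos((tr R − 1)/2) = 0.497302 rad = 28.493°
axis k = ((R−Rᵀ)₃₂, (R−Rᵀ)₁₃, (R−Rᵀ)₂₁) / (2 sinθ) = (-0.930170, +0.151499, +0.334414)
rvec = θ·k = (-0.462575, +0.075341, +0.166305)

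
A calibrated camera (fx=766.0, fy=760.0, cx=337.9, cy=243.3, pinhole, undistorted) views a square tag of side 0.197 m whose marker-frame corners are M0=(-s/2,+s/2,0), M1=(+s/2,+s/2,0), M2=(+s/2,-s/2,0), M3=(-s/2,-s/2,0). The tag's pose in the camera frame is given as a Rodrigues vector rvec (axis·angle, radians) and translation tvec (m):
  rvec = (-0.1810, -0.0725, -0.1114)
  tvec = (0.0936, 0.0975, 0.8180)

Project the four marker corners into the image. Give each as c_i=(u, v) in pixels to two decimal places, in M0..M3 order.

c0=(345.14, 438.92) c1=(529.93, 415.78) c2=(501.13, 235.17) c3=(323.49, 253.82)

Intrinsics K: fx=766.0, fy=760.0, cx=337.9, cy=243.3
Marker side s = 0.197 m; corners in marker frame (Z=0):
  M0 = (-0.0985, +0.0985, 0)
  M1 = (+0.0985, +0.0985, 0)
  M2 = (+0.0985, -0.0985, 0)
  M3 = (-0.0985, -0.0985, 0)
rvec = (-0.1810, -0.0725, -0.1114), |rvec| = θ = 0.22456 rad = 12.866°
Rodrigues: sinθ=0.22268, 1−cosθ=0.02511; R = I + sinθ·[k]× + (1−cosθ)·[k]×²:
    [+0.99120 +0.11700 -0.06185]
    [-0.10393 +0.97751 +0.18350]
    [+0.08193 -0.17546 +0.98107]
t = (0.0936, 0.0975, 0.8180) m
M0: Pc = R·M0+t = (+0.00749, +0.20402, +0.79265); u = 766.0·(+0.00749)/0.79265 + 337.9 = 345.1391, v = 760.0·(+0.20402)/0.79265 + 243.3 = 438.9189
M1: Pc = R·M1+t = (+0.20276, +0.18355, +0.80879); u = 766.0·(+0.20276)/0.80879 + 337.9 = 529.9315, v = 760.0·(+0.18355)/0.80879 + 243.3 = 415.7755
M2: Pc = R·M2+t = (+0.17971, -0.00902, +0.84335); u = 766.0·(+0.17971)/0.84335 + 337.9 = 501.1260, v = 760.0·(-0.00902)/0.84335 + 243.3 = 235.1697
M3: Pc = R·M3+t = (-0.01556, +0.01145, +0.82721); u = 766.0·(-0.01556)/0.82721 + 337.9 = 323.4932, v = 760.0·(+0.01145)/0.82721 + 243.3 = 253.8221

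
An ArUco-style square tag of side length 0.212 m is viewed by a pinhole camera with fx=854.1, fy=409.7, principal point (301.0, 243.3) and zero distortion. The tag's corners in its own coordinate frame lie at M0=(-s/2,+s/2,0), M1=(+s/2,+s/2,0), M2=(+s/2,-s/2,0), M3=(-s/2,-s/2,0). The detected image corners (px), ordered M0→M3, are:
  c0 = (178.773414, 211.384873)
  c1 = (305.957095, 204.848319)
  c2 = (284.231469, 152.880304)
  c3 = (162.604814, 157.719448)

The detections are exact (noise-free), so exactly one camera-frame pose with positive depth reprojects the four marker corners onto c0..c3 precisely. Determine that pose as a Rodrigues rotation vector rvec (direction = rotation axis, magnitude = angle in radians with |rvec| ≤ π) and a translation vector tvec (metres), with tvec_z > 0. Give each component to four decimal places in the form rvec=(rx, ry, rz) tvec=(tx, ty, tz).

Intrinsics K: fx=854.1, fy=409.7, cx=301.0, cy=243.3
Marker side s = 0.212 m; corners in marker frame (Z=0):
  M0 = (-0.1060, +0.1060, 0)
  M1 = (+0.1060, +0.1060, 0)
  M2 = (+0.1060, -0.1060, 0)
  M3 = (-0.1060, -0.1060, 0)
Detected image corners:
  c0 = (178.773414, 211.384873) px
  c1 = (305.957095, 204.848319) px
  c2 = (284.231469, 152.880304) px
  c3 = (162.604814, 157.719448) px
Planar DLT: solve 8×8 A·h = b for H (H[2,2]=1):
  H  [+616.03319 +35.98031 +233.49692]
  H  [-3.68717 +207.28567 +181.02612]
  H  [+0.12682 -0.23002 +1.00000]
B = K⁻¹H; ‖b₁‖=0.693499, ‖b₂‖=0.693499; λ = 2/(‖b₁‖+‖b₂‖) = 1.441962, sign → tz>0 ⇒ λ=+1.441962
r₁ = λ·B[:,0] = (+0.97559,-0.12158,+0.18287); r₂ = λ·B[:,1] = (+0.17763,+0.92652,-0.33168)
r₃ = r₁×r₂ = (-0.12911,+0.35606,+0.92550); SVD([r₁ r₂ r₃]) → R = UVᵀ:
  R  [+0.97559 +0.17763 -0.12911]
  R  [-0.12158 +0.92652 +0.35606]
  R  [+0.18287 -0.33168 +0.92550]
t = (-0.11396, -0.21918, +1.44196) m
tr R = 2.827608; θ = arccos((tr R − 1)/2) = 0.418242 rad = 23.964°
axis k = ((R−Rᵀ)₃₂, (R−Rᵀ)₁₃, (R−Rᵀ)₂₁) / (2 sinθ) = (-0.846647, -0.384071, -0.368344)
rvec = θ·k = (-0.354104, -0.160635, -0.154057)

rvec=(-0.3541, -0.1606, -0.1541) tvec=(-0.1140, -0.2192, 1.4420)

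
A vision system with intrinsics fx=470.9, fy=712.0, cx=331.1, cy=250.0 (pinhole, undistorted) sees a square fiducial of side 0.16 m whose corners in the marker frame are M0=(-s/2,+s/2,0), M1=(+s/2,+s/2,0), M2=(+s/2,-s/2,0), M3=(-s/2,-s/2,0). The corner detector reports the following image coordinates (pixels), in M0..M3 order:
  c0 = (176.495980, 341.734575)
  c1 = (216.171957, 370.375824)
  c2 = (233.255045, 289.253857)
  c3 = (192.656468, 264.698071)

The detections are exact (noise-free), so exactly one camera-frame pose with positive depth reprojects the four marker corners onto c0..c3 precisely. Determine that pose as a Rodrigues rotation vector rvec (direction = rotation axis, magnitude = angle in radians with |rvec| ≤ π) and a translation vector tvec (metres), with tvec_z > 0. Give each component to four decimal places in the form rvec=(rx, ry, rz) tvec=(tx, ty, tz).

rvec=(-0.0602, 0.4612, 0.3076) tvec=(-0.3697, 0.1275, 1.3709)

Intrinsics K: fx=470.9, fy=712.0, cx=331.1, cy=250.0
Marker side s = 0.16 m; corners in marker frame (Z=0):
  M0 = (-0.0800, +0.0800, 0)
  M1 = (+0.0800, +0.0800, 0)
  M2 = (+0.0800, -0.0800, 0)
  M3 = (-0.0800, -0.0800, 0)
Detected image corners:
  c0 = (176.495980, 341.734575) px
  c1 = (216.171957, 370.375824) px
  c2 = (233.255045, 289.253857) px
  c3 = (192.656468, 264.698071) px
Planar DLT: solve 8×8 A·h = b for H (H[2,2]=1):
  H  [+184.17666 -102.02455 +204.11594]
  H  [+63.11957 +496.67549 +316.19653]
  H  [-0.32583 +0.00873 +1.00000]
B = K⁻¹H; ‖b₁‖=0.729426, ‖b₂‖=0.729426; λ = 2/(‖b₁‖+‖b₂‖) = 1.370941, sign → tz>0 ⇒ λ=+1.370941
r₁ = λ·B[:,0] = (+0.85028,+0.27838,-0.44669); r₂ = λ·B[:,1] = (-0.30544,+0.95214,+0.01197)
r₃ = r₁×r₂ = (+0.42864,+0.12626,+0.89461); SVD([r₁ r₂ r₃]) → R = UVᵀ:
  R  [+0.85028 -0.30544 +0.42864]
  R  [+0.27838 +0.95214 +0.12626]
  R  [-0.44669 +0.01197 +0.89461]
t = (-0.36969, +0.12746, +1.37094) m
tr R = 2.697020; θ = arccos((tr R − 1)/2) = 0.557633 rad = 31.950°
axis k = ((R−Rᵀ)₃₂, (R−Rᵀ)₁₃, (R−Rᵀ)₂₁) / (2 sinθ) = (-0.107992, +0.827070, +0.551628)
rvec = θ·k = (-0.060220, +0.461202, +0.307606)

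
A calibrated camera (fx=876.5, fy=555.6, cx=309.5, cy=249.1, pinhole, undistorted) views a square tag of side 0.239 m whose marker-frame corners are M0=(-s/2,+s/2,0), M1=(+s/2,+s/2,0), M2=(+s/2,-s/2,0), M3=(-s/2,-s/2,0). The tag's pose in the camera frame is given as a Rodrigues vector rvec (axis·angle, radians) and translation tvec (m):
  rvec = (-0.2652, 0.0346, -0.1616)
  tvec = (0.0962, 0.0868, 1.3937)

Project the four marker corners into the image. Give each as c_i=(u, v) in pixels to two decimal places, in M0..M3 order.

Intrinsics K: fx=876.5, fy=555.6, cx=309.5, cy=249.1
Marker side s = 0.239 m; corners in marker frame (Z=0):
  M0 = (-0.1195, +0.1195, 0)
  M1 = (+0.1195, +0.1195, 0)
  M2 = (+0.1195, -0.1195, 0)
  M3 = (-0.1195, -0.1195, 0)
rvec = (-0.2652, 0.0346, -0.1616), |rvec| = θ = 0.31248 rad = 17.904°
Rodrigues: sinθ=0.30742, 1−cosθ=0.04843; R = I + sinθ·[k]× + (1−cosθ)·[k]×²:
    [+0.98645 +0.15443 +0.05529]
    [-0.16353 +0.95217 +0.25813]
    [-0.01279 -0.26368 +0.96453]
t = (0.0962, 0.0868, 1.3937) m
M0: Pc = R·M0+t = (-0.00323, +0.22013, +1.36372); u = 876.5·(-0.00323)/1.36372 + 309.5 = 307.4261, v = 555.6·(+0.22013)/1.36372 + 249.1 = 338.7829
M1: Pc = R·M1+t = (+0.23254, +0.18104, +1.36066); u = 876.5·(+0.23254)/1.36066 + 309.5 = 459.2931, v = 555.6·(+0.18104)/1.36066 + 249.1 = 323.0249
M2: Pc = R·M2+t = (+0.19563, -0.04653, +1.42368); u = 876.5·(+0.19563)/1.42368 + 309.5 = 429.9390, v = 555.6·(-0.04653)/1.42368 + 249.1 = 230.9428
M3: Pc = R·M3+t = (-0.04014, -0.00744, +1.42674); u = 876.5·(-0.04014)/1.42674 + 309.5 = 284.8429, v = 555.6·(-0.00744)/1.42674 + 249.1 = 246.2020

c0=(307.43, 338.78) c1=(459.29, 323.02) c2=(429.94, 230.94) c3=(284.84, 246.20)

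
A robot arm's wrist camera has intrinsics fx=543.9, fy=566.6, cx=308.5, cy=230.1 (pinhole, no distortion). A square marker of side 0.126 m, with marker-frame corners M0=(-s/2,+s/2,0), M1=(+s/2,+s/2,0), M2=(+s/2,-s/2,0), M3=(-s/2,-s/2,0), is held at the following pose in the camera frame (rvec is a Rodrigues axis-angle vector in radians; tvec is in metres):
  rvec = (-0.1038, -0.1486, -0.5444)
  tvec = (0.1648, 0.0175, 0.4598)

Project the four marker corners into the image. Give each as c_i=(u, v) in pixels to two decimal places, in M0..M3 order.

c0=(484.89, 361.17) c1=(600.98, 277.59) c2=(520.88, 148.76) c3=(402.94, 224.95)

Intrinsics K: fx=543.9, fy=566.6, cx=308.5, cy=230.1
Marker side s = 0.126 m; corners in marker frame (Z=0):
  M0 = (-0.0630, +0.0630, 0)
  M1 = (+0.0630, +0.0630, 0)
  M2 = (+0.0630, -0.0630, 0)
  M3 = (-0.0630, -0.0630, 0)
rvec = (-0.1038, -0.1486, -0.5444), |rvec| = θ = 0.57378 rad = 32.875°
Rodrigues: sinθ=0.54281, 1−cosθ=0.16015; R = I + sinθ·[k]× + (1−cosθ)·[k]×²:
    [+0.84509 +0.52252 -0.11309]
    [-0.50751 +0.85059 +0.13755]
    [+0.16807 -0.05885 +0.98402]
t = (0.1648, 0.0175, 0.4598) m
M0: Pc = R·M0+t = (+0.14448, +0.10306, +0.44550); u = 543.9·(+0.14448)/0.44550 + 308.5 = 484.8876, v = 566.6·(+0.10306)/0.44550 + 230.1 = 361.1744
M1: Pc = R·M1+t = (+0.25096, +0.03911, +0.46668); u = 543.9·(+0.25096)/0.46668 + 308.5 = 600.9845, v = 566.6·(+0.03911)/0.46668 + 230.1 = 277.5887
M2: Pc = R·M2+t = (+0.18512, -0.06806, +0.47410); u = 543.9·(+0.18512)/0.47410 + 308.5 = 520.8791, v = 566.6·(-0.06806)/0.47410 + 230.1 = 148.7594
M3: Pc = R·M3+t = (+0.07864, -0.00411, +0.45292); u = 543.9·(+0.07864)/0.45292 + 308.5 = 402.9374, v = 566.6·(-0.00411)/0.45292 + 230.1 = 224.9532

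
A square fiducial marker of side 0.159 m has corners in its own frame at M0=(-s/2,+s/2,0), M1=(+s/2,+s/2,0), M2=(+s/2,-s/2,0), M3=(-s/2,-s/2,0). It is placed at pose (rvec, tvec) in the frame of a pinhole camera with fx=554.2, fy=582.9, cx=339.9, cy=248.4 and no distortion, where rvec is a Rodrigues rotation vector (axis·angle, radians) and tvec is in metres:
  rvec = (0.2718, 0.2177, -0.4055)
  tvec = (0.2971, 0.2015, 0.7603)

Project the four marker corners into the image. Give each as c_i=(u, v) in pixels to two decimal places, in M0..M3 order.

Intrinsics K: fx=554.2, fy=582.9, cx=339.9, cy=248.4
Marker side s = 0.159 m; corners in marker frame (Z=0):
  M0 = (-0.0795, +0.0795, 0)
  M1 = (+0.0795, +0.0795, 0)
  M2 = (+0.0795, -0.0795, 0)
  M3 = (-0.0795, -0.0795, 0)
rvec = (0.2718, 0.2177, -0.4055), |rvec| = θ = 0.53451 rad = 30.625°
Rodrigues: sinθ=0.50942, 1−cosθ=0.13948; R = I + sinθ·[k]× + (1−cosθ)·[k]×²:
    [+0.89659 +0.41535 +0.15367]
    [-0.35758 +0.88366 -0.30214]
    [-0.26129 +0.21594 +0.94080]
t = (0.2971, 0.2015, 0.7603) m
M0: Pc = R·M0+t = (+0.25884, +0.30018, +0.79824); u = 554.2·(+0.25884)/0.79824 + 339.9 = 519.6082, v = 582.9·(+0.30018)/0.79824 + 248.4 = 467.5996
M1: Pc = R·M1+t = (+0.40140, +0.24332, +0.75670); u = 554.2·(+0.40140)/0.75670 + 339.9 = 633.8829, v = 582.9·(+0.24332)/0.75670 + 248.4 = 435.8377
M2: Pc = R·M2+t = (+0.33536, +0.10282, +0.72236); u = 554.2·(+0.33536)/0.72236 + 339.9 = 597.1892, v = 582.9·(+0.10282)/0.72236 + 248.4 = 331.3709
M3: Pc = R·M3+t = (+0.19280, +0.15968, +0.76390); u = 554.2·(+0.19280)/0.76390 + 339.9 = 479.7737, v = 582.9·(+0.15968)/0.76390 + 248.4 = 370.2418

c0=(519.61, 467.60) c1=(633.88, 435.84) c2=(597.19, 331.37) c3=(479.77, 370.24)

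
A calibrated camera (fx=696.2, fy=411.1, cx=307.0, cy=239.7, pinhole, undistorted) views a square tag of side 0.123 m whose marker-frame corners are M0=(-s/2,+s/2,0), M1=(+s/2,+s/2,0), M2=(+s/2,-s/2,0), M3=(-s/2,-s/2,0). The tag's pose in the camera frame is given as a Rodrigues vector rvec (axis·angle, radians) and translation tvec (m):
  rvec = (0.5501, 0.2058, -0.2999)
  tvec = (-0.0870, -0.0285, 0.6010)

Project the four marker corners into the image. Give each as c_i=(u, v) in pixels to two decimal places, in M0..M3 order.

c0=(173.53, 262.02) c1=(296.87, 244.78) c2=(244.36, 171.42) c3=(111.57, 194.55)

Intrinsics K: fx=696.2, fy=411.1, cx=307.0, cy=239.7
Marker side s = 0.123 m; corners in marker frame (Z=0):
  M0 = (-0.0615, +0.0615, 0)
  M1 = (+0.0615, +0.0615, 0)
  M2 = (+0.0615, -0.0615, 0)
  M3 = (-0.0615, -0.0615, 0)
rvec = (0.5501, 0.2058, -0.2999), |rvec| = θ = 0.65947 rad = 37.785°
Rodrigues: sinθ=0.61270, 1−cosθ=0.20968; R = I + sinθ·[k]× + (1−cosθ)·[k]×²:
    [+0.93622 +0.33321 +0.11166]
    [-0.22405 +0.81074 -0.54084]
    [-0.27074 +0.48133 +0.83368]
t = (-0.0870, -0.0285, 0.6010) m
M0: Pc = R·M0+t = (-0.12408, +0.03514, +0.64725); u = 696.2·(-0.12408)/0.64725 + 307.0 = 173.5316, v = 411.1·(+0.03514)/0.64725 + 239.7 = 262.0185
M1: Pc = R·M1+t = (-0.00893, +0.00758, +0.61395); u = 696.2·(-0.00893)/0.61395 + 307.0 = 296.8736, v = 411.1·(+0.00758)/0.61395 + 239.7 = 244.7765
M2: Pc = R·M2+t = (-0.04992, -0.09214, +0.55475); u = 696.2·(-0.04992)/0.55475 + 307.0 = 244.3570, v = 411.1·(-0.09214)/0.55475 + 239.7 = 171.4196
M3: Pc = R·M3+t = (-0.16507, -0.06458, +0.58805); u = 696.2·(-0.16507)/0.58805 + 307.0 = 111.5713, v = 411.1·(-0.06458)/0.58805 + 239.7 = 194.5517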